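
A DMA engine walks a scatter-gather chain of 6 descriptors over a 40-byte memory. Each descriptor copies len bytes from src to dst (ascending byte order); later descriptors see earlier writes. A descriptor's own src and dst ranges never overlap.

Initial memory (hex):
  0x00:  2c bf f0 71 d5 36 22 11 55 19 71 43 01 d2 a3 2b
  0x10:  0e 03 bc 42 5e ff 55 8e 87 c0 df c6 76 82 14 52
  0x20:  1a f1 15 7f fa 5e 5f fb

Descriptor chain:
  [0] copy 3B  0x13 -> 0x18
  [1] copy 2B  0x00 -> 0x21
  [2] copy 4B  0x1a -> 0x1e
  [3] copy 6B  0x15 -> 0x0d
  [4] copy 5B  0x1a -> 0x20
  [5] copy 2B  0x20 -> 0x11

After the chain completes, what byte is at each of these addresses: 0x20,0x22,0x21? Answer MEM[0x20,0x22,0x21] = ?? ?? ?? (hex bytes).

  after D0: wrote 3B at 0x18 = 425eff
  after D1: wrote 2B at 0x21 = 2cbf
  after D2: wrote 4B at 0x1e = ffc67682
  after D3: wrote 6B at 0x0d = ff558e425eff
  after D4: wrote 5B at 0x20 = ffc67682ff
  after D5: wrote 2B at 0x11 = ffc6
query mem[0x20]=0xff, mem[0x22]=0x76, mem[0x21]=0xc6

MEM[0x20,0x22,0x21] = ff 76 c6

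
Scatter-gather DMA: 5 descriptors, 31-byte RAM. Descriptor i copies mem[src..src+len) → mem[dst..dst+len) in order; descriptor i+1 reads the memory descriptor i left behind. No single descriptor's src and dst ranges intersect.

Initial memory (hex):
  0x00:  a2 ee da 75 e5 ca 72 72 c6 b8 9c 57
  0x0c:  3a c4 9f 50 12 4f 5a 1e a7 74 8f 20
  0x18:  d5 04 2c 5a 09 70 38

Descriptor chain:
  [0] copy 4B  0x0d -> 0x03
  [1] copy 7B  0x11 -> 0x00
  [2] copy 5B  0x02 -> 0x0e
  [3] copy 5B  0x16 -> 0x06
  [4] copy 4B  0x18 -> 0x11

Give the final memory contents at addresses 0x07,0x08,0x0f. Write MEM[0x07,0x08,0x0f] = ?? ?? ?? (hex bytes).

D0: mem[0x03..0x06] <- [c4 9f 50 12]
D1: mem[0x00..0x06] <- [4f 5a 1e a7 74 8f 20]
D2: mem[0x0e..0x12] <- [1e a7 74 8f 20]
D3: mem[0x06..0x0a] <- [8f 20 d5 04 2c]
D4: mem[0x11..0x14] <- [d5 04 2c 5a]
query mem[0x07]=0x20, mem[0x08]=0xd5, mem[0x0f]=0xa7

MEM[0x07,0x08,0x0f] = 20 d5 a7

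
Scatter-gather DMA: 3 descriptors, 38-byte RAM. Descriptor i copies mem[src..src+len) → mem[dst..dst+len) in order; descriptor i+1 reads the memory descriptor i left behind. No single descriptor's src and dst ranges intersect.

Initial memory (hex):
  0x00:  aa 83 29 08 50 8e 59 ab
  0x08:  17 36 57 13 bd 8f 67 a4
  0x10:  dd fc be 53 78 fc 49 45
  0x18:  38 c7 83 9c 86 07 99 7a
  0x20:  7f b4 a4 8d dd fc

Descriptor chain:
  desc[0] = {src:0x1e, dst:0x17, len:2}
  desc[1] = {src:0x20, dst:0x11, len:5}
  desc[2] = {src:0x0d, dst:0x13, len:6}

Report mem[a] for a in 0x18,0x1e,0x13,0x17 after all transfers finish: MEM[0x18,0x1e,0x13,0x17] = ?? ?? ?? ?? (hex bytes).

  after D0: wrote 2B at 0x17 = 997a
  after D1: wrote 5B at 0x11 = 7fb4a48ddd
  after D2: wrote 6B at 0x13 = 8f67a4dd7fb4
query mem[0x18]=0xb4, mem[0x1e]=0x99, mem[0x13]=0x8f, mem[0x17]=0x7f

MEM[0x18,0x1e,0x13,0x17] = b4 99 8f 7f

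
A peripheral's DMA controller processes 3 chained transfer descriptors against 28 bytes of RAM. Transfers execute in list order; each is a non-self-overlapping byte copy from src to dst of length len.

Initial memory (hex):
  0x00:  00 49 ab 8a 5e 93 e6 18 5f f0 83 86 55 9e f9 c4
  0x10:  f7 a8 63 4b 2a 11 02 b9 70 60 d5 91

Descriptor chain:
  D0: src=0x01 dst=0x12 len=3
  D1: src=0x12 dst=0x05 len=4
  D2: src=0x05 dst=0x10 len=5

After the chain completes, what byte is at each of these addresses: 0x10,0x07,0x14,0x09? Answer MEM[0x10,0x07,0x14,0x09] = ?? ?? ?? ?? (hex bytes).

#0 dst[0x12+3] := {0x49,0xab,0x8a}
#1 dst[0x05+4] := {0x49,0xab,0x8a,0x11}
#2 dst[0x10+5] := {0x49,0xab,0x8a,0x11,0xf0}
query mem[0x10]=0x49, mem[0x07]=0x8a, mem[0x14]=0xf0, mem[0x09]=0xf0

MEM[0x10,0x07,0x14,0x09] = 49 8a f0 f0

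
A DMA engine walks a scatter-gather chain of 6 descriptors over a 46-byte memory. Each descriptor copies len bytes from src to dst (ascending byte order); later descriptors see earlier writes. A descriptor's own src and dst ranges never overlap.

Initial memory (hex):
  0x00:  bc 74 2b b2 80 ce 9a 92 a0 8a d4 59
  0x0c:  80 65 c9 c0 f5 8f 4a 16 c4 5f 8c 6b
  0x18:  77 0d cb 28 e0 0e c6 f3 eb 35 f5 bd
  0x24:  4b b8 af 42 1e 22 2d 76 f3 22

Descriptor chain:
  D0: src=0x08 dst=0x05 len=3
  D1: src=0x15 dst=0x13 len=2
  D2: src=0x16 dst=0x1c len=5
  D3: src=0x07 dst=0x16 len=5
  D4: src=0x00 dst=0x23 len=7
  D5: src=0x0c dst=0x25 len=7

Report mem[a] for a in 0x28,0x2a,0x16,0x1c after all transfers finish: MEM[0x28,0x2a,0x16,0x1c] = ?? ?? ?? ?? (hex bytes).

MEM[0x28,0x2a,0x16,0x1c] = c0 8f d4 8c

[0] 0x08->0x05 len=3 : a0 8a d4
[1] 0x15->0x13 len=2 : 5f 8c
[2] 0x16->0x1c len=5 : 8c 6b 77 0d cb
[3] 0x07->0x16 len=5 : d4 a0 8a d4 59
[4] 0x00->0x23 len=7 : bc 74 2b b2 80 a0 8a
[5] 0x0c->0x25 len=7 : 80 65 c9 c0 f5 8f 4a
query mem[0x28]=0xc0, mem[0x2a]=0x8f, mem[0x16]=0xd4, mem[0x1c]=0x8c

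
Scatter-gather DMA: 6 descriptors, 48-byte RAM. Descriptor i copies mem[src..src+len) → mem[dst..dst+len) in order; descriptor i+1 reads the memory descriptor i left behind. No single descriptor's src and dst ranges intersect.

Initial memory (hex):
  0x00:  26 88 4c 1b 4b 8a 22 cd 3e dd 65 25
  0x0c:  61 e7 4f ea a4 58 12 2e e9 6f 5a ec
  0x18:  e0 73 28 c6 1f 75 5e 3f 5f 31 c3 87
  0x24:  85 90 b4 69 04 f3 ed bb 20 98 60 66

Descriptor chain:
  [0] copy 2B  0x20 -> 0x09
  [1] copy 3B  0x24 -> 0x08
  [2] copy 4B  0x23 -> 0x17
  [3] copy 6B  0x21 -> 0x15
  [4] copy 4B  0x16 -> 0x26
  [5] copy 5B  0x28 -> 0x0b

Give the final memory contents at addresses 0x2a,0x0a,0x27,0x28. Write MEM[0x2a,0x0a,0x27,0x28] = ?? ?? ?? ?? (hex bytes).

[0] 0x20->0x09 len=2 : 5f 31
[1] 0x24->0x08 len=3 : 85 90 b4
[2] 0x23->0x17 len=4 : 87 85 90 b4
[3] 0x21->0x15 len=6 : 31 c3 87 85 90 b4
[4] 0x16->0x26 len=4 : c3 87 85 90
[5] 0x28->0x0b len=5 : 85 90 ed bb 20
query mem[0x2a]=0xed, mem[0x0a]=0xb4, mem[0x27]=0x87, mem[0x28]=0x85

MEM[0x2a,0x0a,0x27,0x28] = ed b4 87 85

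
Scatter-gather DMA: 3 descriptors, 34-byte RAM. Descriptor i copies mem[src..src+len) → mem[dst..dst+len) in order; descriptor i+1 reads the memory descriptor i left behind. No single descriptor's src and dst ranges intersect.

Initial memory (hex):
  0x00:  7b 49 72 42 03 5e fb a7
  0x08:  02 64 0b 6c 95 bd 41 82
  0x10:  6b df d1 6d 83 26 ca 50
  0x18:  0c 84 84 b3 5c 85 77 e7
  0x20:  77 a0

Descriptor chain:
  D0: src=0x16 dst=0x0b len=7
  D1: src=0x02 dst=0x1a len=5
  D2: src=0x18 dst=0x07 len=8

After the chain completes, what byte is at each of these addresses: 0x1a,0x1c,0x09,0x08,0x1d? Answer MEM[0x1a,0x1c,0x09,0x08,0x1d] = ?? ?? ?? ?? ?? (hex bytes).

D0: mem[0x0b..0x11] <- [ca 50 0c 84 84 b3 5c]
D1: mem[0x1a..0x1e] <- [72 42 03 5e fb]
D2: mem[0x07..0x0e] <- [0c 84 72 42 03 5e fb e7]
query mem[0x1a]=0x72, mem[0x1c]=0x03, mem[0x09]=0x72, mem[0x08]=0x84, mem[0x1d]=0x5e

MEM[0x1a,0x1c,0x09,0x08,0x1d] = 72 03 72 84 5e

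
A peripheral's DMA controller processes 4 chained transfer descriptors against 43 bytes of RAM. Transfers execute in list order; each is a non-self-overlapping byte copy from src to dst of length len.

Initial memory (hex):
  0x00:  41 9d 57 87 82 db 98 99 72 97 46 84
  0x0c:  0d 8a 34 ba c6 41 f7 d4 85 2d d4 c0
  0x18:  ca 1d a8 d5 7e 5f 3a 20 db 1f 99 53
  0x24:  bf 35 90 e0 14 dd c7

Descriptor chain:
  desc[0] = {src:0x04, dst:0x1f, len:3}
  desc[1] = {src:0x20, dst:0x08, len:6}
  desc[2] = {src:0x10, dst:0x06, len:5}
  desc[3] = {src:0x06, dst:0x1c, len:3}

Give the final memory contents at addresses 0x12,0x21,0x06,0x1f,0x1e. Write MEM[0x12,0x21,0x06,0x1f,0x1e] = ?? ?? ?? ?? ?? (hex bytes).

#0 dst[0x1f+3] := {0x82,0xdb,0x98}
#1 dst[0x08+6] := {0xdb,0x98,0x99,0x53,0xbf,0x35}
#2 dst[0x06+5] := {0xc6,0x41,0xf7,0xd4,0x85}
#3 dst[0x1c+3] := {0xc6,0x41,0xf7}
query mem[0x12]=0xf7, mem[0x21]=0x98, mem[0x06]=0xc6, mem[0x1f]=0x82, mem[0x1e]=0xf7

MEM[0x12,0x21,0x06,0x1f,0x1e] = f7 98 c6 82 f7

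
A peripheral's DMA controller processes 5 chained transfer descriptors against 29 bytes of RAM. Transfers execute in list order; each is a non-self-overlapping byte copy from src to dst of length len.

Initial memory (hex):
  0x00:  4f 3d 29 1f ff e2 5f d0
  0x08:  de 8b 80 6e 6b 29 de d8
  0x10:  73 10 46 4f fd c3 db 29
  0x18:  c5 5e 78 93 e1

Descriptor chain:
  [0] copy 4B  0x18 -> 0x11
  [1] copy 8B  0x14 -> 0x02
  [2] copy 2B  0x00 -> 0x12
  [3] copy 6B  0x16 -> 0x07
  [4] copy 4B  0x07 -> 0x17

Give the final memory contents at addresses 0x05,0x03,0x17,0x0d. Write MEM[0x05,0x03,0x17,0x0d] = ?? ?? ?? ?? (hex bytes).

MEM[0x05,0x03,0x17,0x0d] = 29 c3 db 29

  after D0: wrote 4B at 0x11 = c55e7893
  after D1: wrote 8B at 0x02 = 93c3db29c55e7893
  after D2: wrote 2B at 0x12 = 4f3d
  after D3: wrote 6B at 0x07 = db29c55e7893
  after D4: wrote 4B at 0x17 = db29c55e
query mem[0x05]=0x29, mem[0x03]=0xc3, mem[0x17]=0xdb, mem[0x0d]=0x29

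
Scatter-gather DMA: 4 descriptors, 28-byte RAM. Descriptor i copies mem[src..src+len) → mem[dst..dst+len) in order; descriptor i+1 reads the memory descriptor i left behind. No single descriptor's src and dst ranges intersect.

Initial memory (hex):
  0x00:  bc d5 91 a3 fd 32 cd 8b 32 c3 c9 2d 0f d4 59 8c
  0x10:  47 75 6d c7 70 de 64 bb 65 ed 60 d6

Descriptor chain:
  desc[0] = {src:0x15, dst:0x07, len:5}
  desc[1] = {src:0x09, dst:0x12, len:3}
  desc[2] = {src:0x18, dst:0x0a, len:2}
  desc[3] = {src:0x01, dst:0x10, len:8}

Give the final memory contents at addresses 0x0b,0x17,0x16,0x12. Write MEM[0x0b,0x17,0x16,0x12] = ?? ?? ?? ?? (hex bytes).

  after D0: wrote 5B at 0x07 = de64bb65ed
  after D1: wrote 3B at 0x12 = bb65ed
  after D2: wrote 2B at 0x0a = 65ed
  after D3: wrote 8B at 0x10 = d591a3fd32cdde64
query mem[0x0b]=0xed, mem[0x17]=0x64, mem[0x16]=0xde, mem[0x12]=0xa3

MEM[0x0b,0x17,0x16,0x12] = ed 64 de a3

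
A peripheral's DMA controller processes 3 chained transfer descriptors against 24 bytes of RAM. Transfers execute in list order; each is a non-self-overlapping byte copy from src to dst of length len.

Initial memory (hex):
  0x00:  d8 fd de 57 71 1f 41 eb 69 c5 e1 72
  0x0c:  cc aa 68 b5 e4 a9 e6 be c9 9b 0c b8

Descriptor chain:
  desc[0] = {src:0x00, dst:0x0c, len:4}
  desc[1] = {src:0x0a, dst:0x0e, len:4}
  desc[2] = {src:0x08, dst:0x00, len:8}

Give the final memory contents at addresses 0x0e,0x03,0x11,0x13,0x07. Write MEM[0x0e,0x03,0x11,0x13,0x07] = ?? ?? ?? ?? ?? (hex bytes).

MEM[0x0e,0x03,0x11,0x13,0x07] = e1 72 fd be 72

  after D0: wrote 4B at 0x0c = d8fdde57
  after D1: wrote 4B at 0x0e = e172d8fd
  after D2: wrote 8B at 0x00 = 69c5e172d8fde172
query mem[0x0e]=0xe1, mem[0x03]=0x72, mem[0x11]=0xfd, mem[0x13]=0xbe, mem[0x07]=0x72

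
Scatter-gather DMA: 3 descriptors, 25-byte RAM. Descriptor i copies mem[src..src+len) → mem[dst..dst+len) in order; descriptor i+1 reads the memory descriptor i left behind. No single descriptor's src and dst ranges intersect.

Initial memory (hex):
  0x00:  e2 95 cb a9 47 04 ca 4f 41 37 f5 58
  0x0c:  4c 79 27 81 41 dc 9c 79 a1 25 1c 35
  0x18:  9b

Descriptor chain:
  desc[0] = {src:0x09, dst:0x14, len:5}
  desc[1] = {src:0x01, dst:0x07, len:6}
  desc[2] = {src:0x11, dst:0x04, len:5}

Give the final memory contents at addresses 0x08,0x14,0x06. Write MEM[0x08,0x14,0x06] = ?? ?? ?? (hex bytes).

#0 dst[0x14+5] := {0x37,0xf5,0x58,0x4c,0x79}
#1 dst[0x07+6] := {0x95,0xcb,0xa9,0x47,0x04,0xca}
#2 dst[0x04+5] := {0xdc,0x9c,0x79,0x37,0xf5}
query mem[0x08]=0xf5, mem[0x14]=0x37, mem[0x06]=0x79

MEM[0x08,0x14,0x06] = f5 37 79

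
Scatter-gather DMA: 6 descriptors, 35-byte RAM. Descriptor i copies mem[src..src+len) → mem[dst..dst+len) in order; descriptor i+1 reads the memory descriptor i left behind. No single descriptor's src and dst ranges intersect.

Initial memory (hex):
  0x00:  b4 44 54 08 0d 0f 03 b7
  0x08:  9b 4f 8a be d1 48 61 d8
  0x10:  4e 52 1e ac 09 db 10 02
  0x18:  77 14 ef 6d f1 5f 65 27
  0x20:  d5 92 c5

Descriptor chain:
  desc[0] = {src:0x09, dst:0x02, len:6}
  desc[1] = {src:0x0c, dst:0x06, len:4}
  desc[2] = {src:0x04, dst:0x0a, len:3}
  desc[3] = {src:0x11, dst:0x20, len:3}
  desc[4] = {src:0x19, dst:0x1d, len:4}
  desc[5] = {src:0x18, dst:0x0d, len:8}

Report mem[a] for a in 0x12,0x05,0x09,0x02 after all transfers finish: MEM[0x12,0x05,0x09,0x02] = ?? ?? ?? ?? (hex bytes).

  after D0: wrote 6B at 0x02 = 4f8abed14861
  after D1: wrote 4B at 0x06 = d14861d8
  after D2: wrote 3B at 0x0a = bed1d1
  after D3: wrote 3B at 0x20 = 521eac
  after D4: wrote 4B at 0x1d = 14ef6df1
  after D5: wrote 8B at 0x0d = 7714ef6df114ef6d
query mem[0x12]=0x14, mem[0x05]=0xd1, mem[0x09]=0xd8, mem[0x02]=0x4f

MEM[0x12,0x05,0x09,0x02] = 14 d1 d8 4f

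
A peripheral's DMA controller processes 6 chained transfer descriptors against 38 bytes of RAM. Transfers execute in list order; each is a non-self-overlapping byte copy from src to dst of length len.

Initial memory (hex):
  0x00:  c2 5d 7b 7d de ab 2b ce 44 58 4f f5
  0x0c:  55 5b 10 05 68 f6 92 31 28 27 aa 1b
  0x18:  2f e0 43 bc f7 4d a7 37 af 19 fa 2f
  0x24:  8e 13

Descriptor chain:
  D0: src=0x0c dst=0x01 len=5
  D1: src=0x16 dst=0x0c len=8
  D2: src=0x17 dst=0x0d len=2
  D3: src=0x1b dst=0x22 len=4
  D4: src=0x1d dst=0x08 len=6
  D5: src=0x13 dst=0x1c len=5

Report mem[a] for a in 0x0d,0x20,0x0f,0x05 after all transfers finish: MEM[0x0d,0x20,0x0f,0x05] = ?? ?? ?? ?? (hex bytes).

MEM[0x0d,0x20,0x0f,0x05] = bc 1b e0 68

#0 dst[0x01+5] := {0x55,0x5b,0x10,0x05,0x68}
#1 dst[0x0c+8] := {0xaa,0x1b,0x2f,0xe0,0x43,0xbc,0xf7,0x4d}
#2 dst[0x0d+2] := {0x1b,0x2f}
#3 dst[0x22+4] := {0xbc,0xf7,0x4d,0xa7}
#4 dst[0x08+6] := {0x4d,0xa7,0x37,0xaf,0x19,0xbc}
#5 dst[0x1c+5] := {0x4d,0x28,0x27,0xaa,0x1b}
query mem[0x0d]=0xbc, mem[0x20]=0x1b, mem[0x0f]=0xe0, mem[0x05]=0x68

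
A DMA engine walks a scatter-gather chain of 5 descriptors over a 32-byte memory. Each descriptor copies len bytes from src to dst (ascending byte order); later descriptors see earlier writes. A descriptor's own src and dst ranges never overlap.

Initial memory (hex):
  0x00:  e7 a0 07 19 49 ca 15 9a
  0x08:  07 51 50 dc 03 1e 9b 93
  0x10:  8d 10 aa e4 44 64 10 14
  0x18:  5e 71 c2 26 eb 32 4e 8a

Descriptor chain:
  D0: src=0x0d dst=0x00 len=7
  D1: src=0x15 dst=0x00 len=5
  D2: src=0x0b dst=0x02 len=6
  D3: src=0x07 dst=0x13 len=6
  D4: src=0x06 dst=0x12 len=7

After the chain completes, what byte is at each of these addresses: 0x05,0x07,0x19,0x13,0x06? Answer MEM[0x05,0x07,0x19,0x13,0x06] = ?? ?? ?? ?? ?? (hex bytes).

MEM[0x05,0x07,0x19,0x13,0x06] = 9b 8d 71 8d 93

#0 dst[0x00+7] := {0x1e,0x9b,0x93,0x8d,0x10,0xaa,0xe4}
#1 dst[0x00+5] := {0x64,0x10,0x14,0x5e,0x71}
#2 dst[0x02+6] := {0xdc,0x03,0x1e,0x9b,0x93,0x8d}
#3 dst[0x13+6] := {0x8d,0x07,0x51,0x50,0xdc,0x03}
#4 dst[0x12+7] := {0x93,0x8d,0x07,0x51,0x50,0xdc,0x03}
query mem[0x05]=0x9b, mem[0x07]=0x8d, mem[0x19]=0x71, mem[0x13]=0x8d, mem[0x06]=0x93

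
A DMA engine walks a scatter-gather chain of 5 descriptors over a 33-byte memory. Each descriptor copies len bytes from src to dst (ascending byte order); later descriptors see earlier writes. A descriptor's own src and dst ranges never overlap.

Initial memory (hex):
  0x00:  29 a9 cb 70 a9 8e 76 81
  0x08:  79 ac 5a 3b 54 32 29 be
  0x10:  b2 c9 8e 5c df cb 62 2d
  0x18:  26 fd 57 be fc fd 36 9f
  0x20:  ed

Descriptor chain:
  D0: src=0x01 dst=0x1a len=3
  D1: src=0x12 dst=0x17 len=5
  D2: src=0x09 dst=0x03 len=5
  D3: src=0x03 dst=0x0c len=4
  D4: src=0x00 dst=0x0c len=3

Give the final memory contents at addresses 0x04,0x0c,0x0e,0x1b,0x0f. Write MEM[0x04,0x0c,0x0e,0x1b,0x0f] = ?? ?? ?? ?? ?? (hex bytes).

MEM[0x04,0x0c,0x0e,0x1b,0x0f] = 5a 29 cb 62 54

#0 dst[0x1a+3] := {0xa9,0xcb,0x70}
#1 dst[0x17+5] := {0x8e,0x5c,0xdf,0xcb,0x62}
#2 dst[0x03+5] := {0xac,0x5a,0x3b,0x54,0x32}
#3 dst[0x0c+4] := {0xac,0x5a,0x3b,0x54}
#4 dst[0x0c+3] := {0x29,0xa9,0xcb}
query mem[0x04]=0x5a, mem[0x0c]=0x29, mem[0x0e]=0xcb, mem[0x1b]=0x62, mem[0x0f]=0x54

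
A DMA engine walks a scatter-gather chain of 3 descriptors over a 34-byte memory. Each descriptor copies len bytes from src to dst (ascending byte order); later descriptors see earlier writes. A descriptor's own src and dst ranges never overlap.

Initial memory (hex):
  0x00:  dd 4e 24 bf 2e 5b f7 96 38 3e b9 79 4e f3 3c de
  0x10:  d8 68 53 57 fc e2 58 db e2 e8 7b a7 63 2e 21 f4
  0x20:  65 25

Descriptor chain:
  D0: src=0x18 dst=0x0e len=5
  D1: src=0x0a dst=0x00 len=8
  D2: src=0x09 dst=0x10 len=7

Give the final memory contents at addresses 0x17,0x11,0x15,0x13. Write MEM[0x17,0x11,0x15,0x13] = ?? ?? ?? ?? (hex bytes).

MEM[0x17,0x11,0x15,0x13] = db b9 e2 4e

#0 dst[0x0e+5] := {0xe2,0xe8,0x7b,0xa7,0x63}
#1 dst[0x00+8] := {0xb9,0x79,0x4e,0xf3,0xe2,0xe8,0x7b,0xa7}
#2 dst[0x10+7] := {0x3e,0xb9,0x79,0x4e,0xf3,0xe2,0xe8}
query mem[0x17]=0xdb, mem[0x11]=0xb9, mem[0x15]=0xe2, mem[0x13]=0x4e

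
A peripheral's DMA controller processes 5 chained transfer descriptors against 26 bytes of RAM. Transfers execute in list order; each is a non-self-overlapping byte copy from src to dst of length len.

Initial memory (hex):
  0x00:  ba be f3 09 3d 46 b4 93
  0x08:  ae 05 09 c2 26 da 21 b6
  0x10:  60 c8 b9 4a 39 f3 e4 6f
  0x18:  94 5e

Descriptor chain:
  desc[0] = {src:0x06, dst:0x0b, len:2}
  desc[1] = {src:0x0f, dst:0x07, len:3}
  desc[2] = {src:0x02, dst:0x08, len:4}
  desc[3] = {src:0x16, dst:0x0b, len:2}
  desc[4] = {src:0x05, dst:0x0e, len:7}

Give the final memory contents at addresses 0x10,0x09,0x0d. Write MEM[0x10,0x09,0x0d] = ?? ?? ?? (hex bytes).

D0: mem[0x0b..0x0c] <- [b4 93]
D1: mem[0x07..0x09] <- [b6 60 c8]
D2: mem[0x08..0x0b] <- [f3 09 3d 46]
D3: mem[0x0b..0x0c] <- [e4 6f]
D4: mem[0x0e..0x14] <- [46 b4 b6 f3 09 3d e4]
query mem[0x10]=0xb6, mem[0x09]=0x09, mem[0x0d]=0xda

MEM[0x10,0x09,0x0d] = b6 09 da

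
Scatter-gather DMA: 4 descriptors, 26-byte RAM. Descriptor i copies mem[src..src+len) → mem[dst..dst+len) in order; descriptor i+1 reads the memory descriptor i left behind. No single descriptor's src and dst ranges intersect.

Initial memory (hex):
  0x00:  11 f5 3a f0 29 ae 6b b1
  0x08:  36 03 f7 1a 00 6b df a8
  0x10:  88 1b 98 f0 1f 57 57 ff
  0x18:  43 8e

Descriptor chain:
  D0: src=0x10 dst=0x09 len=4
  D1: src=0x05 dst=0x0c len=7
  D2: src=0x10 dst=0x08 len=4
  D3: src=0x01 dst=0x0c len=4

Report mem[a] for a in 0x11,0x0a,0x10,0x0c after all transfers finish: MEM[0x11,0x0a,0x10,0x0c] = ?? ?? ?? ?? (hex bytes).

D0: mem[0x09..0x0c] <- [88 1b 98 f0]
D1: mem[0x0c..0x12] <- [ae 6b b1 36 88 1b 98]
D2: mem[0x08..0x0b] <- [88 1b 98 f0]
D3: mem[0x0c..0x0f] <- [f5 3a f0 29]
query mem[0x11]=0x1b, mem[0x0a]=0x98, mem[0x10]=0x88, mem[0x0c]=0xf5

MEM[0x11,0x0a,0x10,0x0c] = 1b 98 88 f5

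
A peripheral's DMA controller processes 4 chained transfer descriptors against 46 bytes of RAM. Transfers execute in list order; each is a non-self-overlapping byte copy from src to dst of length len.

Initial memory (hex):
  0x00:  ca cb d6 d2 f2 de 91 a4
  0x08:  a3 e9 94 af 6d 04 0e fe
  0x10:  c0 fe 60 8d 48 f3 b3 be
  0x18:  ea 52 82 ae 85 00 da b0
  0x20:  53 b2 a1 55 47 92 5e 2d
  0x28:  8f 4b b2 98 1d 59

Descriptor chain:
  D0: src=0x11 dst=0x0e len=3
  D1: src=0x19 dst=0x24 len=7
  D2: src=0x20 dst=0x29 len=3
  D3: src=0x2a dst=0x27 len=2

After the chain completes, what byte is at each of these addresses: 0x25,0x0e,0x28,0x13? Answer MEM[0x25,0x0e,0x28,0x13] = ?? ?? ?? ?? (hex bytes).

MEM[0x25,0x0e,0x28,0x13] = 82 fe a1 8d

#0 dst[0x0e+3] := {0xfe,0x60,0x8d}
#1 dst[0x24+7] := {0x52,0x82,0xae,0x85,0x00,0xda,0xb0}
#2 dst[0x29+3] := {0x53,0xb2,0xa1}
#3 dst[0x27+2] := {0xb2,0xa1}
query mem[0x25]=0x82, mem[0x0e]=0xfe, mem[0x28]=0xa1, mem[0x13]=0x8d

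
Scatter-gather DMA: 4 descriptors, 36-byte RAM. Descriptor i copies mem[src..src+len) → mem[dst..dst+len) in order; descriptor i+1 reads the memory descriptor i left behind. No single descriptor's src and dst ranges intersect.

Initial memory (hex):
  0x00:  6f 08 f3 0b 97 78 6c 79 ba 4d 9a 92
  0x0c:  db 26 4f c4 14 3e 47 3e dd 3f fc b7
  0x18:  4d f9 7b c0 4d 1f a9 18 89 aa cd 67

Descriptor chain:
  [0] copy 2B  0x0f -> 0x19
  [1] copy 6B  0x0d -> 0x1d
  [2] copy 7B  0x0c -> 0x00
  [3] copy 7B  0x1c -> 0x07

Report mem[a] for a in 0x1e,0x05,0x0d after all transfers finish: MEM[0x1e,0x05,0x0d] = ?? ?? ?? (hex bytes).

  after D0: wrote 2B at 0x19 = c414
  after D1: wrote 6B at 0x1d = 264fc4143e47
  after D2: wrote 7B at 0x00 = db264fc4143e47
  after D3: wrote 7B at 0x07 = 4d264fc4143e47
query mem[0x1e]=0x4f, mem[0x05]=0x3e, mem[0x0d]=0x47

MEM[0x1e,0x05,0x0d] = 4f 3e 47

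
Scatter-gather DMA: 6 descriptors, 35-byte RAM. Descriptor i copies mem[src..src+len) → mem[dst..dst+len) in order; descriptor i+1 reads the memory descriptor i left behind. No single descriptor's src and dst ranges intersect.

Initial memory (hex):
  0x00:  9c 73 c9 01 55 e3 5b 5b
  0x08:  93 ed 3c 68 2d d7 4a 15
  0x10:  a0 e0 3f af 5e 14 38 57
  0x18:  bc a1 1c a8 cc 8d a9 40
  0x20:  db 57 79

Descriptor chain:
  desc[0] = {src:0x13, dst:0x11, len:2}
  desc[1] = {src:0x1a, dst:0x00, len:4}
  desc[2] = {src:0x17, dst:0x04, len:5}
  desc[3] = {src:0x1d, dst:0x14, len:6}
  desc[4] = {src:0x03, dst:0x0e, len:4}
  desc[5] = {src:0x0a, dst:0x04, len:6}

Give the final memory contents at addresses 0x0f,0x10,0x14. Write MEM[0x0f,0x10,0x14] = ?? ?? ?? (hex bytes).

MEM[0x0f,0x10,0x14] = 57 bc 8d

[0] 0x13->0x11 len=2 : af 5e
[1] 0x1a->0x00 len=4 : 1c a8 cc 8d
[2] 0x17->0x04 len=5 : 57 bc a1 1c a8
[3] 0x1d->0x14 len=6 : 8d a9 40 db 57 79
[4] 0x03->0x0e len=4 : 8d 57 bc a1
[5] 0x0a->0x04 len=6 : 3c 68 2d d7 8d 57
query mem[0x0f]=0x57, mem[0x10]=0xbc, mem[0x14]=0x8d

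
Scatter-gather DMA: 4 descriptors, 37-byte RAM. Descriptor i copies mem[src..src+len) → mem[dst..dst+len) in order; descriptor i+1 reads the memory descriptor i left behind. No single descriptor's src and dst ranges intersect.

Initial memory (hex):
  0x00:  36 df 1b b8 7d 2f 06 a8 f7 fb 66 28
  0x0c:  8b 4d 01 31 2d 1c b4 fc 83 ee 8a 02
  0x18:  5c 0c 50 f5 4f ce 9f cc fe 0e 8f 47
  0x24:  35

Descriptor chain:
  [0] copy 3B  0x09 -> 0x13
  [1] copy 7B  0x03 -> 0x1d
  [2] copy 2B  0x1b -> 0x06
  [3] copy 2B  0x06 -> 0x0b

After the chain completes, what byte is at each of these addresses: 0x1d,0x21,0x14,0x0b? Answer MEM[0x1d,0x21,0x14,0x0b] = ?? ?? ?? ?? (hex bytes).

MEM[0x1d,0x21,0x14,0x0b] = b8 a8 66 f5

#0 dst[0x13+3] := {0xfb,0x66,0x28}
#1 dst[0x1d+7] := {0xb8,0x7d,0x2f,0x06,0xa8,0xf7,0xfb}
#2 dst[0x06+2] := {0xf5,0x4f}
#3 dst[0x0b+2] := {0xf5,0x4f}
query mem[0x1d]=0xb8, mem[0x21]=0xa8, mem[0x14]=0x66, mem[0x0b]=0xf5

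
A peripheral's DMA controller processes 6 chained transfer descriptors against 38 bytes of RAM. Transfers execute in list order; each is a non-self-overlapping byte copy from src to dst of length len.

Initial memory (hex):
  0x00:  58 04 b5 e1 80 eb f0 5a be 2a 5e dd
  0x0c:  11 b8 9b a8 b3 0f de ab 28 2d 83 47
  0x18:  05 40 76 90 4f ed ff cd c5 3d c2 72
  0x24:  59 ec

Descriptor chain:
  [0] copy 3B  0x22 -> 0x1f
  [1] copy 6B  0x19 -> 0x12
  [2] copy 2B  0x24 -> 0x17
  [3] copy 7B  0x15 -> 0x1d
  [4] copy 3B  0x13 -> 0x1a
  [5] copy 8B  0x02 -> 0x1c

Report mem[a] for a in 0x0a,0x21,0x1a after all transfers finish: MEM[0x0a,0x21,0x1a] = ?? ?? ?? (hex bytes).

#0 dst[0x1f+3] := {0xc2,0x72,0x59}
#1 dst[0x12+6] := {0x40,0x76,0x90,0x4f,0xed,0xff}
#2 dst[0x17+2] := {0x59,0xec}
#3 dst[0x1d+7] := {0x4f,0xed,0x59,0xec,0x40,0x76,0x90}
#4 dst[0x1a+3] := {0x76,0x90,0x4f}
#5 dst[0x1c+8] := {0xb5,0xe1,0x80,0xeb,0xf0,0x5a,0xbe,0x2a}
query mem[0x0a]=0x5e, mem[0x21]=0x5a, mem[0x1a]=0x76

MEM[0x0a,0x21,0x1a] = 5e 5a 76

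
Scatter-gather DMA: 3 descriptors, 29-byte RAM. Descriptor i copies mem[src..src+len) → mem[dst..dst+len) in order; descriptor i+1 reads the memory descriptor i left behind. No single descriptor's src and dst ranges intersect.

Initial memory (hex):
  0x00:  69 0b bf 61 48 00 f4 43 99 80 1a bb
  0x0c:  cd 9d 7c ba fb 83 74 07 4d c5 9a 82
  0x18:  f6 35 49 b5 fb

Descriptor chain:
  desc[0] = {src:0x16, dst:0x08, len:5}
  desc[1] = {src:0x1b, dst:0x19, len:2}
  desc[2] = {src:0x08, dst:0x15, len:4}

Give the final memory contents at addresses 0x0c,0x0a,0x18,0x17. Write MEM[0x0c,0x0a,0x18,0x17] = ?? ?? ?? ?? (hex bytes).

  after D0: wrote 5B at 0x08 = 9a82f63549
  after D1: wrote 2B at 0x19 = b5fb
  after D2: wrote 4B at 0x15 = 9a82f635
query mem[0x0c]=0x49, mem[0x0a]=0xf6, mem[0x18]=0x35, mem[0x17]=0xf6

MEM[0x0c,0x0a,0x18,0x17] = 49 f6 35 f6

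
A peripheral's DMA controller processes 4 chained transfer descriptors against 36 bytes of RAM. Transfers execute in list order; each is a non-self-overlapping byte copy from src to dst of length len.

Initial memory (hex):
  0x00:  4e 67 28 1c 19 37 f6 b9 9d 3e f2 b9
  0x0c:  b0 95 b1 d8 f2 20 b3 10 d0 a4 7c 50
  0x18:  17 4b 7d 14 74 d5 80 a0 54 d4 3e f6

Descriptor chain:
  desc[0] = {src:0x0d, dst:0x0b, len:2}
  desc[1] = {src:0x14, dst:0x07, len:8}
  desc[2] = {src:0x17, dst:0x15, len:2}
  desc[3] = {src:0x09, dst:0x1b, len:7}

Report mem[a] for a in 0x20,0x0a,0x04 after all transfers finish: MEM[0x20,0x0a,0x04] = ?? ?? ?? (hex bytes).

MEM[0x20,0x0a,0x04] = 14 50 19

#0 dst[0x0b+2] := {0x95,0xb1}
#1 dst[0x07+8] := {0xd0,0xa4,0x7c,0x50,0x17,0x4b,0x7d,0x14}
#2 dst[0x15+2] := {0x50,0x17}
#3 dst[0x1b+7] := {0x7c,0x50,0x17,0x4b,0x7d,0x14,0xd8}
query mem[0x20]=0x14, mem[0x0a]=0x50, mem[0x04]=0x19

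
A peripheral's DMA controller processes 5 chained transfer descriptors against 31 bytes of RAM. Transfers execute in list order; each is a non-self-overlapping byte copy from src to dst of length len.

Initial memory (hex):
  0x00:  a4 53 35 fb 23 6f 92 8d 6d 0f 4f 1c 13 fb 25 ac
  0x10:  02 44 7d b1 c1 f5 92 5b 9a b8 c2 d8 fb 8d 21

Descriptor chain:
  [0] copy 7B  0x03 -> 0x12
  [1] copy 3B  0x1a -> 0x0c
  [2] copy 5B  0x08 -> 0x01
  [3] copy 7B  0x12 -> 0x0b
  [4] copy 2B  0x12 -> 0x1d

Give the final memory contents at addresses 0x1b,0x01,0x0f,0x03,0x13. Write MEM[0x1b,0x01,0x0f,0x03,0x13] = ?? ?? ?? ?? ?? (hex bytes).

D0: mem[0x12..0x18] <- [fb 23 6f 92 8d 6d 0f]
D1: mem[0x0c..0x0e] <- [c2 d8 fb]
D2: mem[0x01..0x05] <- [6d 0f 4f 1c c2]
D3: mem[0x0b..0x11] <- [fb 23 6f 92 8d 6d 0f]
D4: mem[0x1d..0x1e] <- [fb 23]
query mem[0x1b]=0xd8, mem[0x01]=0x6d, mem[0x0f]=0x8d, mem[0x03]=0x4f, mem[0x13]=0x23

MEM[0x1b,0x01,0x0f,0x03,0x13] = d8 6d 8d 4f 23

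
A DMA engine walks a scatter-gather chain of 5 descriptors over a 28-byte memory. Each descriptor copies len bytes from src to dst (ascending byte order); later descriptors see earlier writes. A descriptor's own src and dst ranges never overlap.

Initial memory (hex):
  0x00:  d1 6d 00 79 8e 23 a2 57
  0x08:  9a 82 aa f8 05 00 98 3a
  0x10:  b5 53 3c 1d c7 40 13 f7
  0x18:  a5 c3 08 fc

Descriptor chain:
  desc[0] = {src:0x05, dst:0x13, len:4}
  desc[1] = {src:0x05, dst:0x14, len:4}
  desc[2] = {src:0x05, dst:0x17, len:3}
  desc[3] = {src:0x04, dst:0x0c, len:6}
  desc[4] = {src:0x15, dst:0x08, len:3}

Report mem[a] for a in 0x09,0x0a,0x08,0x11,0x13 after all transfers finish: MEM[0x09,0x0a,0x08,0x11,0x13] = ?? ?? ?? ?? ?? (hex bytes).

[0] 0x05->0x13 len=4 : 23 a2 57 9a
[1] 0x05->0x14 len=4 : 23 a2 57 9a
[2] 0x05->0x17 len=3 : 23 a2 57
[3] 0x04->0x0c len=6 : 8e 23 a2 57 9a 82
[4] 0x15->0x08 len=3 : a2 57 23
query mem[0x09]=0x57, mem[0x0a]=0x23, mem[0x08]=0xa2, mem[0x11]=0x82, mem[0x13]=0x23

MEM[0x09,0x0a,0x08,0x11,0x13] = 57 23 a2 82 23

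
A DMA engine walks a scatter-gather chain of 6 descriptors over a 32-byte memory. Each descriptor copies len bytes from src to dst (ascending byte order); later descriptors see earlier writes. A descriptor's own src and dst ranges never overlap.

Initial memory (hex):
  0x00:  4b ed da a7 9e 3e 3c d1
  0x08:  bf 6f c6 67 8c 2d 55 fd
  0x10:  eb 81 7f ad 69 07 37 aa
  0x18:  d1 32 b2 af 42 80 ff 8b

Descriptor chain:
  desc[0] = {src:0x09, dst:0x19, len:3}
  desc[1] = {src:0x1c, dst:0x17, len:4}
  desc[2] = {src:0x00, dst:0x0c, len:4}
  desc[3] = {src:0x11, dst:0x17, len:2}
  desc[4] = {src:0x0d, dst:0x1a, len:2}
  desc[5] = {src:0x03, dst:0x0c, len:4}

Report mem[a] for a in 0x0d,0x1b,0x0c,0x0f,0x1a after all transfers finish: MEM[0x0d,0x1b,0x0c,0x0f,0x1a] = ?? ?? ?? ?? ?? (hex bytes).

MEM[0x0d,0x1b,0x0c,0x0f,0x1a] = 9e da a7 3c ed

  after D0: wrote 3B at 0x19 = 6fc667
  after D1: wrote 4B at 0x17 = 4280ff8b
  after D2: wrote 4B at 0x0c = 4beddaa7
  after D3: wrote 2B at 0x17 = 817f
  after D4: wrote 2B at 0x1a = edda
  after D5: wrote 4B at 0x0c = a79e3e3c
query mem[0x0d]=0x9e, mem[0x1b]=0xda, mem[0x0c]=0xa7, mem[0x0f]=0x3c, mem[0x1a]=0xed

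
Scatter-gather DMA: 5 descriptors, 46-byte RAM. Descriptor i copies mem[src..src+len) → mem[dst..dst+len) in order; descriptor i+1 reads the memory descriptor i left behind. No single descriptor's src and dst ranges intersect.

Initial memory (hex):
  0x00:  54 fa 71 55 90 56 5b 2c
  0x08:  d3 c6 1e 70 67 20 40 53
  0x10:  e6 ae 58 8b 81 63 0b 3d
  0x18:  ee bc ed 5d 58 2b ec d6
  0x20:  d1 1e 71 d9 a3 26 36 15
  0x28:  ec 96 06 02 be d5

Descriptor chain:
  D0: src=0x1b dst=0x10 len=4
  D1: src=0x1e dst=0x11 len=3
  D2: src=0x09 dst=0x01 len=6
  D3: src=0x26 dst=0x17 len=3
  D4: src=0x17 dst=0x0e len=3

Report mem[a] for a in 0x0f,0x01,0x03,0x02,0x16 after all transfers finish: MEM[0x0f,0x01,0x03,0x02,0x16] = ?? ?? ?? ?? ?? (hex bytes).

#0 dst[0x10+4] := {0x5d,0x58,0x2b,0xec}
#1 dst[0x11+3] := {0xec,0xd6,0xd1}
#2 dst[0x01+6] := {0xc6,0x1e,0x70,0x67,0x20,0x40}
#3 dst[0x17+3] := {0x36,0x15,0xec}
#4 dst[0x0e+3] := {0x36,0x15,0xec}
query mem[0x0f]=0x15, mem[0x01]=0xc6, mem[0x03]=0x70, mem[0x02]=0x1e, mem[0x16]=0x0b

MEM[0x0f,0x01,0x03,0x02,0x16] = 15 c6 70 1e 0b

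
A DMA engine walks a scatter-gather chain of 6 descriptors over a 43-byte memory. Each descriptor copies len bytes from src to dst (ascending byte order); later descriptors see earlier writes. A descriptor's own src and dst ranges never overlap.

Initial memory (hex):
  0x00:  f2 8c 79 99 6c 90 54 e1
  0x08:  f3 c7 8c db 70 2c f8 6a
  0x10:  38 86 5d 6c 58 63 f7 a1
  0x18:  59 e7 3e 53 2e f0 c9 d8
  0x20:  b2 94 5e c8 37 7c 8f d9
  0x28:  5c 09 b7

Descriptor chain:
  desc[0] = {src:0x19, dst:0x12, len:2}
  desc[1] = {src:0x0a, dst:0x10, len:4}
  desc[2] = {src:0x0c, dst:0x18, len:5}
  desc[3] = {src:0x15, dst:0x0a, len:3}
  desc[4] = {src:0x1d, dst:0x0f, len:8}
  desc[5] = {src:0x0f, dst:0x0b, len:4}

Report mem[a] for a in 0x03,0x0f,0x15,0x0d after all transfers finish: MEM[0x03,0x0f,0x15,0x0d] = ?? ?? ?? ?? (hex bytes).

D0: mem[0x12..0x13] <- [e7 3e]
D1: mem[0x10..0x13] <- [8c db 70 2c]
D2: mem[0x18..0x1c] <- [70 2c f8 6a 8c]
D3: mem[0x0a..0x0c] <- [63 f7 a1]
D4: mem[0x0f..0x16] <- [f0 c9 d8 b2 94 5e c8 37]
D5: mem[0x0b..0x0e] <- [f0 c9 d8 b2]
query mem[0x03]=0x99, mem[0x0f]=0xf0, mem[0x15]=0xc8, mem[0x0d]=0xd8

MEM[0x03,0x0f,0x15,0x0d] = 99 f0 c8 d8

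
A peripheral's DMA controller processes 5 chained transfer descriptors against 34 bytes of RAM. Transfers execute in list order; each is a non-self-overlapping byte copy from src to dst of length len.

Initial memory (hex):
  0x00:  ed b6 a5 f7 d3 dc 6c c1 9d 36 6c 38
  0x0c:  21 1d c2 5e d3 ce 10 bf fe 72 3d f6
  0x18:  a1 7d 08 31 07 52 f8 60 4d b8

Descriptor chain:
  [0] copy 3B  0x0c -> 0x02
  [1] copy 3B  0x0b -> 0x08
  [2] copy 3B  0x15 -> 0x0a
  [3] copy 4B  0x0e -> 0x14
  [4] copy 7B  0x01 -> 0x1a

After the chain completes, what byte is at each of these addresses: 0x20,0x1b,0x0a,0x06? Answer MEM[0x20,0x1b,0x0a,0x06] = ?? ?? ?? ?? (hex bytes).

MEM[0x20,0x1b,0x0a,0x06] = c1 21 72 6c

#0 dst[0x02+3] := {0x21,0x1d,0xc2}
#1 dst[0x08+3] := {0x38,0x21,0x1d}
#2 dst[0x0a+3] := {0x72,0x3d,0xf6}
#3 dst[0x14+4] := {0xc2,0x5e,0xd3,0xce}
#4 dst[0x1a+7] := {0xb6,0x21,0x1d,0xc2,0xdc,0x6c,0xc1}
query mem[0x20]=0xc1, mem[0x1b]=0x21, mem[0x0a]=0x72, mem[0x06]=0x6c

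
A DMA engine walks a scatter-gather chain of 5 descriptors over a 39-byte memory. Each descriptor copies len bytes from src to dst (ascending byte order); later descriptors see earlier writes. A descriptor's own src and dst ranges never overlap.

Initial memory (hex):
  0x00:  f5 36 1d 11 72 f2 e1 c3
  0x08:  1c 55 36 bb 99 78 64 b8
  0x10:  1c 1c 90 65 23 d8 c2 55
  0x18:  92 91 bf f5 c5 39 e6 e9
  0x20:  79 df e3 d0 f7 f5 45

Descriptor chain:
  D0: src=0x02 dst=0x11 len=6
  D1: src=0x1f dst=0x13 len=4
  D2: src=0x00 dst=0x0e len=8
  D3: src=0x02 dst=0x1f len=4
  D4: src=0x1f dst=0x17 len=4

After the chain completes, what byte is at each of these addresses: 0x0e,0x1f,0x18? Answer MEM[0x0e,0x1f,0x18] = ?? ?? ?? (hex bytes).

  after D0: wrote 6B at 0x11 = 1d1172f2e1c3
  after D1: wrote 4B at 0x13 = e979dfe3
  after D2: wrote 8B at 0x0e = f5361d1172f2e1c3
  after D3: wrote 4B at 0x1f = 1d1172f2
  after D4: wrote 4B at 0x17 = 1d1172f2
query mem[0x0e]=0xf5, mem[0x1f]=0x1d, mem[0x18]=0x11

MEM[0x0e,0x1f,0x18] = f5 1d 11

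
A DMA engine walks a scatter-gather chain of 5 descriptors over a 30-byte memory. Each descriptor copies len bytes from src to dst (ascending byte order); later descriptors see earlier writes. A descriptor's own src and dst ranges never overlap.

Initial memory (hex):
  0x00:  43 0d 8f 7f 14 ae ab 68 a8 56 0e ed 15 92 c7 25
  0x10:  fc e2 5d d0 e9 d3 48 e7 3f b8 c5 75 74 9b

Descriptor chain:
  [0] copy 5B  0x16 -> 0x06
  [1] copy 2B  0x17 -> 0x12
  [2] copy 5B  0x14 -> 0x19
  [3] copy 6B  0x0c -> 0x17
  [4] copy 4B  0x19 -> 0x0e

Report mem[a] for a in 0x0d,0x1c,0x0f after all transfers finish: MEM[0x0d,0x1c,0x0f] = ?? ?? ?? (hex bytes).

MEM[0x0d,0x1c,0x0f] = 92 e2 25

#0 dst[0x06+5] := {0x48,0xe7,0x3f,0xb8,0xc5}
#1 dst[0x12+2] := {0xe7,0x3f}
#2 dst[0x19+5] := {0xe9,0xd3,0x48,0xe7,0x3f}
#3 dst[0x17+6] := {0x15,0x92,0xc7,0x25,0xfc,0xe2}
#4 dst[0x0e+4] := {0xc7,0x25,0xfc,0xe2}
query mem[0x0d]=0x92, mem[0x1c]=0xe2, mem[0x0f]=0x25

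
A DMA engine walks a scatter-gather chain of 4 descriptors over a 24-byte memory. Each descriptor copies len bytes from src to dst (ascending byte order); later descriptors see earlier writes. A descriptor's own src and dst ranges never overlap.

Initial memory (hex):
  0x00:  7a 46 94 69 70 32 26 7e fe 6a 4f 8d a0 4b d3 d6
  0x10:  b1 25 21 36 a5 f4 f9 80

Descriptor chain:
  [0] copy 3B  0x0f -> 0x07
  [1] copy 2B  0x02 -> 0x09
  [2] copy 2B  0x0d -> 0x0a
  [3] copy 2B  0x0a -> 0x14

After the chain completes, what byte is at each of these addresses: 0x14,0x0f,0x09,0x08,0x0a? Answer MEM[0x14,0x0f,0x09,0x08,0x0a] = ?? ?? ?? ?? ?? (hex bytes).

MEM[0x14,0x0f,0x09,0x08,0x0a] = 4b d6 94 b1 4b

[0] 0x0f->0x07 len=3 : d6 b1 25
[1] 0x02->0x09 len=2 : 94 69
[2] 0x0d->0x0a len=2 : 4b d3
[3] 0x0a->0x14 len=2 : 4b d3
query mem[0x14]=0x4b, mem[0x0f]=0xd6, mem[0x09]=0x94, mem[0x08]=0xb1, mem[0x0a]=0x4b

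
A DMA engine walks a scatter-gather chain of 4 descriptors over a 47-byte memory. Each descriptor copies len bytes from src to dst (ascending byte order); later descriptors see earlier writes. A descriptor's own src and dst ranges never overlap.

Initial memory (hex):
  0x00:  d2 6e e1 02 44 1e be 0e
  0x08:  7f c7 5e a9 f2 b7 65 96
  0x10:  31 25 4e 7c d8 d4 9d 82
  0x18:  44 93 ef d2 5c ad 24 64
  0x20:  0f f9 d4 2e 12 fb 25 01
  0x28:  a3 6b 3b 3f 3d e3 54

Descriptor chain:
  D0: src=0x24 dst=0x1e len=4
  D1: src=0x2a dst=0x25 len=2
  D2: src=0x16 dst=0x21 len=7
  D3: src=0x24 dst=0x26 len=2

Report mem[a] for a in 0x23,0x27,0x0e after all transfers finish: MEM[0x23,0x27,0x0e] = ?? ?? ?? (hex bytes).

MEM[0x23,0x27,0x0e] = 44 ef 65

D0: mem[0x1e..0x21] <- [12 fb 25 01]
D1: mem[0x25..0x26] <- [3b 3f]
D2: mem[0x21..0x27] <- [9d 82 44 93 ef d2 5c]
D3: mem[0x26..0x27] <- [93 ef]
query mem[0x23]=0x44, mem[0x27]=0xef, mem[0x0e]=0x65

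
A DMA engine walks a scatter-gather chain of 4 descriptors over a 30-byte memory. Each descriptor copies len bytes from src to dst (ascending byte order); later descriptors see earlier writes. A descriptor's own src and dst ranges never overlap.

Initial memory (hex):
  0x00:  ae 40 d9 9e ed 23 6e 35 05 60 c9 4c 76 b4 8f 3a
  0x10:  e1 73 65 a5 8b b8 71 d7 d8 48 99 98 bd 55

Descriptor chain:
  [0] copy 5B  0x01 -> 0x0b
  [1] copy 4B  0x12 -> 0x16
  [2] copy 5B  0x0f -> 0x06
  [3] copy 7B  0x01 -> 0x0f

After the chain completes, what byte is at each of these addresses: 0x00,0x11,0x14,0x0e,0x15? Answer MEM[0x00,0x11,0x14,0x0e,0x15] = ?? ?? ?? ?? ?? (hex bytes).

MEM[0x00,0x11,0x14,0x0e,0x15] = ae 9e 23 ed e1

  after D0: wrote 5B at 0x0b = 40d99eed23
  after D1: wrote 4B at 0x16 = 65a58bb8
  after D2: wrote 5B at 0x06 = 23e17365a5
  after D3: wrote 7B at 0x0f = 40d99eed2323e1
query mem[0x00]=0xae, mem[0x11]=0x9e, mem[0x14]=0x23, mem[0x0e]=0xed, mem[0x15]=0xe1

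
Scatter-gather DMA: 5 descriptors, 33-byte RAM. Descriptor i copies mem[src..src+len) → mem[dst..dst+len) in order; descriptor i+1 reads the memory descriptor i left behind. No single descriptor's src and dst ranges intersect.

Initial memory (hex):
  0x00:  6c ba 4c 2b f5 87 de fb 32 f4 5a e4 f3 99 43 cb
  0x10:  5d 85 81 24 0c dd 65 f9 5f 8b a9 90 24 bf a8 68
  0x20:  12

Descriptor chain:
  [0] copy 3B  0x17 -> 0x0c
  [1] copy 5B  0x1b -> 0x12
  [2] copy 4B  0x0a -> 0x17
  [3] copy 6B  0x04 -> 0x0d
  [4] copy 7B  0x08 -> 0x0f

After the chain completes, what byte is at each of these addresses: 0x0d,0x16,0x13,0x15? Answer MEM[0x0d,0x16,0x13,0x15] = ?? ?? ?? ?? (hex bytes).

MEM[0x0d,0x16,0x13,0x15] = f5 68 f9 87

D0: mem[0x0c..0x0e] <- [f9 5f 8b]
D1: mem[0x12..0x16] <- [90 24 bf a8 68]
D2: mem[0x17..0x1a] <- [5a e4 f9 5f]
D3: mem[0x0d..0x12] <- [f5 87 de fb 32 f4]
D4: mem[0x0f..0x15] <- [32 f4 5a e4 f9 f5 87]
query mem[0x0d]=0xf5, mem[0x16]=0x68, mem[0x13]=0xf9, mem[0x15]=0x87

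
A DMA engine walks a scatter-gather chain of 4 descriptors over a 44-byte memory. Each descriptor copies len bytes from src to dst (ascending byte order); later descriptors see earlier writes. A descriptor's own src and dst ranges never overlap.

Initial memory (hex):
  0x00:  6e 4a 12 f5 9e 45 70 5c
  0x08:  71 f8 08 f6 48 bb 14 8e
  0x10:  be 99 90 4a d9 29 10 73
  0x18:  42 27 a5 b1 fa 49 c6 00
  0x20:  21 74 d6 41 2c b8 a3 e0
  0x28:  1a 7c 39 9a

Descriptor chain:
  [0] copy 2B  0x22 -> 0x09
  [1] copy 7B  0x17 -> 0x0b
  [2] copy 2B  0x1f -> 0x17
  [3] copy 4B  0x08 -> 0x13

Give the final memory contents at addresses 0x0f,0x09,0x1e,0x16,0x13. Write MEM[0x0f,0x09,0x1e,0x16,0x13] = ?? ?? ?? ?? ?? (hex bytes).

[0] 0x22->0x09 len=2 : d6 41
[1] 0x17->0x0b len=7 : 73 42 27 a5 b1 fa 49
[2] 0x1f->0x17 len=2 : 00 21
[3] 0x08->0x13 len=4 : 71 d6 41 73
query mem[0x0f]=0xb1, mem[0x09]=0xd6, mem[0x1e]=0xc6, mem[0x16]=0x73, mem[0x13]=0x71

MEM[0x0f,0x09,0x1e,0x16,0x13] = b1 d6 c6 73 71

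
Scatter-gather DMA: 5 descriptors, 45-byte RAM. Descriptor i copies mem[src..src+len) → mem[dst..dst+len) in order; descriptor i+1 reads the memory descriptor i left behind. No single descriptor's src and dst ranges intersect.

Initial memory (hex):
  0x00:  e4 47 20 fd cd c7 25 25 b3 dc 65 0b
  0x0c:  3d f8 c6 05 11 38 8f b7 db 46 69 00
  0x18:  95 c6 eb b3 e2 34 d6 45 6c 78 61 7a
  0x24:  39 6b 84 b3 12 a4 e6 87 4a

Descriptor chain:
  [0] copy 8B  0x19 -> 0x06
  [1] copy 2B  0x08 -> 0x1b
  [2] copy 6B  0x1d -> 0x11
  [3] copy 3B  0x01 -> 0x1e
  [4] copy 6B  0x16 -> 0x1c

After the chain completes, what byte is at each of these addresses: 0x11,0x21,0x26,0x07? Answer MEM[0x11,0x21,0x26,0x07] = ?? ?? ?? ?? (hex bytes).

MEM[0x11,0x21,0x26,0x07] = 34 b3 84 eb

[0] 0x19->0x06 len=8 : c6 eb b3 e2 34 d6 45 6c
[1] 0x08->0x1b len=2 : b3 e2
[2] 0x1d->0x11 len=6 : 34 d6 45 6c 78 61
[3] 0x01->0x1e len=3 : 47 20 fd
[4] 0x16->0x1c len=6 : 61 00 95 c6 eb b3
query mem[0x11]=0x34, mem[0x21]=0xb3, mem[0x26]=0x84, mem[0x07]=0xeb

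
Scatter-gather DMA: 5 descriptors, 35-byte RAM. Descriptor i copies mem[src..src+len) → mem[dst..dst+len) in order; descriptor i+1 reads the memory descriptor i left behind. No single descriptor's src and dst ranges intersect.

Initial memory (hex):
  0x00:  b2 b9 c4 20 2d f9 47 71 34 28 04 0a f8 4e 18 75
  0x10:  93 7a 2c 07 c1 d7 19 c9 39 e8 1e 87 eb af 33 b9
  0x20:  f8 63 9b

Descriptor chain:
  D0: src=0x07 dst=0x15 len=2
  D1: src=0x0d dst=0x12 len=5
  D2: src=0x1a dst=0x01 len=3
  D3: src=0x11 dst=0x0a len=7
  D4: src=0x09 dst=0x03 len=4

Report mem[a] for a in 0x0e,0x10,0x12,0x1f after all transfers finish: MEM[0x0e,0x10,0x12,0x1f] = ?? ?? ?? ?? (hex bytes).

MEM[0x0e,0x10,0x12,0x1f] = 93 c9 4e b9

#0 dst[0x15+2] := {0x71,0x34}
#1 dst[0x12+5] := {0x4e,0x18,0x75,0x93,0x7a}
#2 dst[0x01+3] := {0x1e,0x87,0xeb}
#3 dst[0x0a+7] := {0x7a,0x4e,0x18,0x75,0x93,0x7a,0xc9}
#4 dst[0x03+4] := {0x28,0x7a,0x4e,0x18}
query mem[0x0e]=0x93, mem[0x10]=0xc9, mem[0x12]=0x4e, mem[0x1f]=0xb9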